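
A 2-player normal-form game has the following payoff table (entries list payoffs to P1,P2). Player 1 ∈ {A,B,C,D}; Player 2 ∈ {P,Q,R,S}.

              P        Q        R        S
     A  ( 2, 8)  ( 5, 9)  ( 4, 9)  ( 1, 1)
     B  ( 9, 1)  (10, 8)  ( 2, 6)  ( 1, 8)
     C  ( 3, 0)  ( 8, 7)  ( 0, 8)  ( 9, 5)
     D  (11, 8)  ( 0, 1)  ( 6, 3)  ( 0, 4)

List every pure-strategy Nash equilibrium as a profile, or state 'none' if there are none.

(A,P): not NE [P1→D gives 11>2; P2→R gives 9>8]
(A,Q): not NE [P1→B gives 10>5]
(A,R): not NE [P1→D gives 6>4]
(A,S): not NE [P1→C gives 9>1; P2→R gives 9>1]
(B,P): not NE [P1→D gives 11>9; P2→S gives 8>1]
(B,Q): NE
(B,R): not NE [P1→D gives 6>2; P2→S gives 8>6]
(B,S): not NE [P1→C gives 9>1]
(C,P): not NE [P1→D gives 11>3; P2→R gives 8>0]
(C,Q): not NE [P1→B gives 10>8; P2→R gives 8>7]
(C,R): not NE [P1→D gives 6>0]
(C,S): not NE [P2→R gives 8>5]
(D,P): NE
(D,Q): not NE [P1→B gives 10>0; P2→P gives 8>1]
(D,R): not NE [P2→P gives 8>3]
(D,S): not NE [P1→C gives 9>0; P2→P gives 8>4]

NE set: (B,Q), (D,P)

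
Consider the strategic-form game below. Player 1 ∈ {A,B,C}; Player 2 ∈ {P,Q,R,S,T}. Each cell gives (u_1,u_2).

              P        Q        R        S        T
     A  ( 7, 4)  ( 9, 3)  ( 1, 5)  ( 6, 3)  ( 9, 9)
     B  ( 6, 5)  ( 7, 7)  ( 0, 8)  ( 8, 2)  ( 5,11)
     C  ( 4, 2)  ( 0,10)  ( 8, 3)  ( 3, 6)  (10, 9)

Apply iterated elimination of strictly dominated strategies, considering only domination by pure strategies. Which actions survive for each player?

P2 drop P (R beats it: A:5>4 B:8>5 C:3>2)
P2 drop R (T beats it: A:9>5 B:11>8 C:9>3)
P2 drop S (T beats it: A:9>3 B:11>2 C:9>6)
P1 drop B (A beats it: Q:9>7 T:9>5)
P1→{A,C} P2→{Q,T}

Survivors P1:{A,C} P2:{Q,T}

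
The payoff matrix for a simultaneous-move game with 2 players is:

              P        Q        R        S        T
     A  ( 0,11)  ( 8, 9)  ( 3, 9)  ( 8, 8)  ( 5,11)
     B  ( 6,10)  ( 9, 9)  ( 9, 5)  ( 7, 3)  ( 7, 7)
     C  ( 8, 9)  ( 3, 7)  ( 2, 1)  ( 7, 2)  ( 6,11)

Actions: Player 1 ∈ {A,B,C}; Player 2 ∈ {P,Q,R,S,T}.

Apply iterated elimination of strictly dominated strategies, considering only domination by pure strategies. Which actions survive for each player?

P2 drop Q (P beats it: A:11>9 B:10>9 C:9>7)
P2 drop R (P beats it: A:11>9 B:10>5 C:9>1)
P2 drop S (P beats it: A:11>8 B:10>3 C:9>2)
P1 drop A (B beats it: P:6>0 T:7>5)
P1→{B,C} P2→{P,T}

Survivors P1:{B,C} P2:{P,T}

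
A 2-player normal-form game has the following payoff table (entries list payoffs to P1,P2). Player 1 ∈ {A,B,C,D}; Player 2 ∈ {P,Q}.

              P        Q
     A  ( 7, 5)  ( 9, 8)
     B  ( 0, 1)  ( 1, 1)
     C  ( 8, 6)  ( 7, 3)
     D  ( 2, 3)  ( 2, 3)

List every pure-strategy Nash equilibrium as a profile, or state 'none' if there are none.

PSNE = {(A,Q), (C,P)}

(A,P): not NE [P1→C gives 8>7; P2→Q gives 8>5]
(A,Q): NE
(B,P): not NE [P1→C gives 8>0]
(B,Q): not NE [P1→A gives 9>1]
(C,P): NE
(C,Q): not NE [P1→A gives 9>7; P2→P gives 6>3]
(D,P): not NE [P1→C gives 8>2]
(D,Q): not NE [P1→A gives 9>2]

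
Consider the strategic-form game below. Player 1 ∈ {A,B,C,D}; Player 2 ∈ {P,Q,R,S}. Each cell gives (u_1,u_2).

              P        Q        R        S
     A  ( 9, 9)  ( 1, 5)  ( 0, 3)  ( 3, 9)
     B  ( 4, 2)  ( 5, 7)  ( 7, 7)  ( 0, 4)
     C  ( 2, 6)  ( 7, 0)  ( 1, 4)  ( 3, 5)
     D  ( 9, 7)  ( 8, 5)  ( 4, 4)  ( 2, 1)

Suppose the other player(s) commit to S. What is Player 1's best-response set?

P1 best: {A,C}

u_1(A vs S) = 3
u_1(B vs S) = 0
u_1(C vs S) = 3
u_1(D vs S) = 2
max payoff 3 at {A,C}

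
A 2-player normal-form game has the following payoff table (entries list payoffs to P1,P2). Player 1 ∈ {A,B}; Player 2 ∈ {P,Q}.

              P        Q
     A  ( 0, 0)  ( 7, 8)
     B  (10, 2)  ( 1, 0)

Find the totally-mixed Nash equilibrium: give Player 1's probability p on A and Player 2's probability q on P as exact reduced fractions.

P1 indiff ⇒ q·0+(1-q)·7 = q·10+(1-q)·1 ⇒ q(-10) = (1-q)(-6) ⇒ q = 3/8
P2 indiff ⇒ p·0+(1-p)·2 = p·8+(1-p)·0 ⇒ p(-8) = (1-p)(-2) ⇒ p = 1/5

P1 mixes 1/5 on A; P2 mixes 3/8 on P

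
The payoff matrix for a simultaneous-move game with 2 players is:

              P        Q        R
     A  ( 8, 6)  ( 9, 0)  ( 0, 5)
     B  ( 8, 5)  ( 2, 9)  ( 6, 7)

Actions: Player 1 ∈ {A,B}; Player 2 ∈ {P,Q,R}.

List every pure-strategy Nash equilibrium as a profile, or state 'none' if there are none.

PSNE = {(A,P)}

(A,P): NE
(A,Q): not NE [P2→P gives 6>0]
(A,R): not NE [P1→B gives 6>0; P2→P gives 6>5]
(B,P): not NE [P2→Q gives 9>5]
(B,Q): not NE [P1→A gives 9>2]
(B,R): not NE [P2→Q gives 9>7]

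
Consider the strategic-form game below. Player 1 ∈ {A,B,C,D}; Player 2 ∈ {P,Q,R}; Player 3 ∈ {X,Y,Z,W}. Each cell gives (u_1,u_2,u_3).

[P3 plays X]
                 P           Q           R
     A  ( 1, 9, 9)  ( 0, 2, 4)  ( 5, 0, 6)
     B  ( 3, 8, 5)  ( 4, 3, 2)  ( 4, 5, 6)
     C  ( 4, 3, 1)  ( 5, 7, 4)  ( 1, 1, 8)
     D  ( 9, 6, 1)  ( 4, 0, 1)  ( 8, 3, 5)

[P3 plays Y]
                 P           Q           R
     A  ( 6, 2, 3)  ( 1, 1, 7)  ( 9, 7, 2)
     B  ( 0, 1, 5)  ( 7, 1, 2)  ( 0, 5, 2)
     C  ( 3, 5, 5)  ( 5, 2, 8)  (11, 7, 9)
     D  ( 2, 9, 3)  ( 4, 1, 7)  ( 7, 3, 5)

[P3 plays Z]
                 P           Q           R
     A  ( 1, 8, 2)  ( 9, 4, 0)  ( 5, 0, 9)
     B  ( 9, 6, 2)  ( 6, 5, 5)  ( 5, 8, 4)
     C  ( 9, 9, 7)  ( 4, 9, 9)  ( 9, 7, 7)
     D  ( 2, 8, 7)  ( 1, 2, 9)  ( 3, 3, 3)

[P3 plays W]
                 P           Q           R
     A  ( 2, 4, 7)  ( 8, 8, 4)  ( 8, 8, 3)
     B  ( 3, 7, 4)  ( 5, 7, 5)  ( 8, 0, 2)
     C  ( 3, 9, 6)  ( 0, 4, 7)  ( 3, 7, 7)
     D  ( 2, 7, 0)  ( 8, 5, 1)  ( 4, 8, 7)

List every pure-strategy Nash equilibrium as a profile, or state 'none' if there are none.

Nash profiles: (C,P,Z), (C,R,Y)

(A,P,X): not NE [P1→D gives 9>1]
(A,P,Y): not NE [P2→R gives 7>2; P3→X gives 9>3]
(A,P,Z): not NE [P1→C gives 9>1; P3→X gives 9>2]
(A,P,W): not NE [P1→C gives 3>2; P2→R gives 8>4; P3→X gives 9>7]
(A,Q,X): not NE [P1→C gives 5>0; P2→P gives 9>2; P3→Y gives 7>4]
(A,Q,Y): not NE [P1→B gives 7>1; P2→R gives 7>1]
(A,Q,Z): not NE [P2→P gives 8>4; P3→Y gives 7>0]
(A,Q,W): not NE [P3→Y gives 7>4]
(A,R,X): not NE [P1→D gives 8>5; P2→P gives 9>0; P3→Z gives 9>6]
(A,R,Y): not NE [P1→C gives 11>9; P3→Z gives 9>2]
(A,R,Z): not NE [P1→C gives 9>5; P2→P gives 8>0]
(A,R,W): not NE [P3→Z gives 9>3]
(B,P,X): not NE [P1→D gives 9>3]
(B,P,Y): not NE [P1→A gives 6>0; P2→R gives 5>1]
(B,P,Z): not NE [P2→R gives 8>6; P3→Y gives 5>2]
(B,P,W): not NE [P3→Y gives 5>4]
(B,Q,X): not NE [P1→C gives 5>4; P2→P gives 8>3; P3→W gives 5>2]
(B,Q,Y): not NE [P2→R gives 5>1; P3→W gives 5>2]
(B,Q,Z): not NE [P1→A gives 9>6; P2→R gives 8>5]
(B,Q,W): not NE [P1→D gives 8>5]
(B,R,X): not NE [P1→D gives 8>4; P2→P gives 8>5]
(B,R,Y): not NE [P1→C gives 11>0; P3→X gives 6>2]
(B,R,Z): not NE [P1→C gives 9>5; P3→X gives 6>4]
(B,R,W): not NE [P2→Q gives 7>0; P3→X gives 6>2]
(C,P,X): not NE [P1→D gives 9>4; P2→Q gives 7>3; P3→Z gives 7>1]
(C,P,Y): not NE [P1→A gives 6>3; P2→R gives 7>5; P3→Z gives 7>5]
(C,P,Z): NE
(C,P,W): not NE [P3→Z gives 7>6]
(C,Q,X): not NE [P3→Z gives 9>4]
(C,Q,Y): not NE [P1→B gives 7>5; P2→R gives 7>2; P3→Z gives 9>8]
(C,Q,Z): not NE [P1→A gives 9>4]
(C,Q,W): not NE [P1→D gives 8>0; P2→P gives 9>4; P3→Z gives 9>7]
(C,R,X): not NE [P1→D gives 8>1; P2→Q gives 7>1; P3→Y gives 9>8]
(C,R,Y): NE
(C,R,Z): not NE [P2→Q gives 9>7; P3→Y gives 9>7]
(C,R,W): not NE [P1→B gives 8>3; P2→P gives 9>7; P3→Y gives 9>7]
(D,P,X): not NE [P3→Z gives 7>1]
(D,P,Y): not NE [P1→A gives 6>2; P3→Z gives 7>3]
(D,P,Z): not NE [P1→C gives 9>2]
(D,P,W): not NE [P1→C gives 3>2; P2→R gives 8>7; P3→Z gives 7>0]
(D,Q,X): not NE [P1→C gives 5>4; P2→P gives 6>0; P3→Z gives 9>1]
(D,Q,Y): not NE [P1→B gives 7>4; P2→P gives 9>1; P3→Z gives 9>7]
(D,Q,Z): not NE [P1→A gives 9>1; P2→P gives 8>2]
(D,Q,W): not NE [P2→R gives 8>5; P3→Z gives 9>1]
(D,R,X): not NE [P2→P gives 6>3; P3→W gives 7>5]
(D,R,Y): not NE [P1→C gives 11>7; P2→P gives 9>3; P3→W gives 7>5]
(D,R,Z): not NE [P1→C gives 9>3; P2→P gives 8>3; P3→W gives 7>3]
(D,R,W): not NE [P1→B gives 8>4]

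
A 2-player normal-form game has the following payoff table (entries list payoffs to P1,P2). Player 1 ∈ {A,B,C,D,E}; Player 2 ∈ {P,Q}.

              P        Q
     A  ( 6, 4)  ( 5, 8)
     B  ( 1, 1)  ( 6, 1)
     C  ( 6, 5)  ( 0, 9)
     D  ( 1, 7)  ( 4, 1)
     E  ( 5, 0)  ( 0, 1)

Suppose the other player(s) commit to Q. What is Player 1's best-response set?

P1 best: {B}

u_1(A vs Q) = 5
u_1(B vs Q) = 6
u_1(C vs Q) = 0
u_1(D vs Q) = 4
u_1(E vs Q) = 0
max payoff 6 at {B}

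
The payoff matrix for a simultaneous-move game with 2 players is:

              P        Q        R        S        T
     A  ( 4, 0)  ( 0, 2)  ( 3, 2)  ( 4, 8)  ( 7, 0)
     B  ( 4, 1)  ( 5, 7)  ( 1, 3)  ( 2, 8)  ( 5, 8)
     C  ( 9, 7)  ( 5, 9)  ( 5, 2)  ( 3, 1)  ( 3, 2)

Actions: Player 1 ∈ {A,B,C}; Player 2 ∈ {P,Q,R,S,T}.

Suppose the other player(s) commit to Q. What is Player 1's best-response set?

u_1(A vs Q) = 0
u_1(B vs Q) = 5
u_1(C vs Q) = 5
max payoff 5 at {B,C}

argmax u_1 = {B,C}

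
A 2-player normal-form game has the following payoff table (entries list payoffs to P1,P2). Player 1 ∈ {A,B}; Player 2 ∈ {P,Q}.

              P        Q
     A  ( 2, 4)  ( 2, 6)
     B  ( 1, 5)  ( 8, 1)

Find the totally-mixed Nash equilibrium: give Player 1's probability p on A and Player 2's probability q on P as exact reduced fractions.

P1 indiff ⇒ q·2+(1-q)·2 = q·1+(1-q)·8 ⇒ q(1) = (1-q)(6) ⇒ q = 6/7
P2 indiff ⇒ p·4+(1-p)·5 = p·6+(1-p)·1 ⇒ p(-2) = (1-p)(-4) ⇒ p = 2/3

p=2/3, q=6/7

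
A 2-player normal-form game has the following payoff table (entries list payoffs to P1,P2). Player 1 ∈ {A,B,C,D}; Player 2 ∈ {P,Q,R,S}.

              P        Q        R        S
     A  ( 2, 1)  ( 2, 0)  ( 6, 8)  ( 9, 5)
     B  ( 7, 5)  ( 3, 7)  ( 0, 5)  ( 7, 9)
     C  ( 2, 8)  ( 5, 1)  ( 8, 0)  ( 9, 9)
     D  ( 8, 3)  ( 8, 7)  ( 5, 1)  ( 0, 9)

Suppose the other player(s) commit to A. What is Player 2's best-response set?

argmax u_2 = {R}

u_2(P vs A) = 1
u_2(Q vs A) = 0
u_2(R vs A) = 8
u_2(S vs A) = 5
max payoff 8 at {R}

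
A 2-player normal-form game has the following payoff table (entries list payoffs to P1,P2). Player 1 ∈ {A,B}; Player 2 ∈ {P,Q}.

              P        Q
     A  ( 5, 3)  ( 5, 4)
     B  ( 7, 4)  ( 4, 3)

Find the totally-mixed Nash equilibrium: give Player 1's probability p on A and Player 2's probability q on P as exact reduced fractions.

p=1/2, q=1/3

P1 indiff ⇒ q·5+(1-q)·5 = q·7+(1-q)·4 ⇒ q(-2) = (1-q)(-1) ⇒ q = 1/3
P2 indiff ⇒ p·3+(1-p)·4 = p·4+(1-p)·3 ⇒ p(-1) = (1-p)(-1) ⇒ p = 1/2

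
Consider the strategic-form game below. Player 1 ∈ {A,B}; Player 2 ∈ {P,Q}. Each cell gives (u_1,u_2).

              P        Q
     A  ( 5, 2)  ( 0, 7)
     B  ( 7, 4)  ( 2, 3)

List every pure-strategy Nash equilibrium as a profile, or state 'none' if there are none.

(A,P): not NE [P1→B gives 7>5; P2→Q gives 7>2]
(A,Q): not NE [P1→B gives 2>0]
(B,P): NE
(B,Q): not NE [P2→P gives 4>3]

NE set: (B,P)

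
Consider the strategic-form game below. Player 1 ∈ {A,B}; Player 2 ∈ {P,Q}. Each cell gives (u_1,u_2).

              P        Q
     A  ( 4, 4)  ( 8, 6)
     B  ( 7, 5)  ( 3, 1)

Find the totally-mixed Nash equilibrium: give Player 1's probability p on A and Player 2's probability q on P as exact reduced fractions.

(p,q) = (2/3, 5/8)

P1 indiff ⇒ q·4+(1-q)·8 = q·7+(1-q)·3 ⇒ q(-3) = (1-q)(-5) ⇒ q = 5/8
P2 indiff ⇒ p·4+(1-p)·5 = p·6+(1-p)·1 ⇒ p(-2) = (1-p)(-4) ⇒ p = 2/3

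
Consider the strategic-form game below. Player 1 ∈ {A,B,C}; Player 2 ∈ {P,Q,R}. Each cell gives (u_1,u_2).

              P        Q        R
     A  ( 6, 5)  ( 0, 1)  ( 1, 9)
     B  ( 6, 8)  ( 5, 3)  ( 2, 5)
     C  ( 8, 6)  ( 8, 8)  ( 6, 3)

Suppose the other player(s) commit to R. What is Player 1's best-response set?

BR_1 = {C}

u_1(A vs R) = 1
u_1(B vs R) = 2
u_1(C vs R) = 6
max payoff 6 at {C}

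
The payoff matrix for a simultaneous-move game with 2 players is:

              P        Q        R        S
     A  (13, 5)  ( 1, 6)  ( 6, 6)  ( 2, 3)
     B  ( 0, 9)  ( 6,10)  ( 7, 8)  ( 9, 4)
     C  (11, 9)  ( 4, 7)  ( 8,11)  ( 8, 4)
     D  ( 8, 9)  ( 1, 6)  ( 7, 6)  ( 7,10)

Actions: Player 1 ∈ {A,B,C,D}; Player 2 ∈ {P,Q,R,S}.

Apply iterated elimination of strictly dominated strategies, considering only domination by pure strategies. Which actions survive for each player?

P1 drop D (C beats it: P:11>8 Q:4>1 R:8>7 S:8>7)
P2 drop S (P beats it: A:5>3 B:9>4 C:9>4)
P1→{A,B,C} P2→{P,Q,R}

Survivors P1:{A,B,C} P2:{P,Q,R}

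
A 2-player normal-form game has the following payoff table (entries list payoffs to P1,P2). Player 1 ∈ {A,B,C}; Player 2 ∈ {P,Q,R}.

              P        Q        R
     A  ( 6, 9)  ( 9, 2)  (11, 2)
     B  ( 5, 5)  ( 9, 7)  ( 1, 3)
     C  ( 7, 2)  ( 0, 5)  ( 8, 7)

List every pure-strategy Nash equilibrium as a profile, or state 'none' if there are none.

(A,P): not NE [P1→C gives 7>6]
(A,Q): not NE [P2→P gives 9>2]
(A,R): not NE [P2→P gives 9>2]
(B,P): not NE [P1→C gives 7>5; P2→Q gives 7>5]
(B,Q): NE
(B,R): not NE [P1→A gives 11>1; P2→Q gives 7>3]
(C,P): not NE [P2→R gives 7>2]
(C,Q): not NE [P1→B gives 9>0; P2→R gives 7>5]
(C,R): not NE [P1→A gives 11>8]

Nash profiles: (B,Q)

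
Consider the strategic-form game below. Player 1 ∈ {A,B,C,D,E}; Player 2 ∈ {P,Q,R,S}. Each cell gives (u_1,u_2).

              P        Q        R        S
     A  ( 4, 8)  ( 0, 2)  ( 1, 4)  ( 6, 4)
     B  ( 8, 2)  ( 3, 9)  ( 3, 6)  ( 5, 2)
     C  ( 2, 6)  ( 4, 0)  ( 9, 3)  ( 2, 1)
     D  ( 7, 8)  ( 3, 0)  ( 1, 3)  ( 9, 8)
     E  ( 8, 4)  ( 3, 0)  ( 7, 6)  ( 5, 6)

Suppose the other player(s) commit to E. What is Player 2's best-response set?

P2 best: {R,S}

u_2(P vs E) = 4
u_2(Q vs E) = 0
u_2(R vs E) = 6
u_2(S vs E) = 6
max payoff 6 at {R,S}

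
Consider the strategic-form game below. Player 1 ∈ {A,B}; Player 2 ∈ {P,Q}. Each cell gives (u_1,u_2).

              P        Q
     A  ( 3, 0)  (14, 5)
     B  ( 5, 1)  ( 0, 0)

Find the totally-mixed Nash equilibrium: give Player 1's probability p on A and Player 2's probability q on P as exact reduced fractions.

P1 mixes 1/6 on A; P2 mixes 7/8 on P

P1 indiff ⇒ q·3+(1-q)·14 = q·5+(1-q)·0 ⇒ q(-2) = (1-q)(-14) ⇒ q = 7/8
P2 indiff ⇒ p·0+(1-p)·1 = p·5+(1-p)·0 ⇒ p(-5) = (1-p)(-1) ⇒ p = 1/6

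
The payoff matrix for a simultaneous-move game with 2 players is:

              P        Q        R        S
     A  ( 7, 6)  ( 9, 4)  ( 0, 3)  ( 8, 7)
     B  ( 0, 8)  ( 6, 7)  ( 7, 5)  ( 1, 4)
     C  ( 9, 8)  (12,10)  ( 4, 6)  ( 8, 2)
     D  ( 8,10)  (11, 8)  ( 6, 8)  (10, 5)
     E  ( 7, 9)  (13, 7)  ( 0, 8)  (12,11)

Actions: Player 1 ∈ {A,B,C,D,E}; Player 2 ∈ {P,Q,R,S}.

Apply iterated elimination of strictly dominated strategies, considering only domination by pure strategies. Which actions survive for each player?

P1 drop A (D beats it: P:8>7 Q:11>9 R:6>0 S:10>8)
P2 drop R (P beats it: B:8>5 C:8>6 D:10>8 E:9>8)
P1 drop B (C beats it: P:9>0 Q:12>6 S:8>1)
P1→{C,D,E} P2→{P,Q,S}

Remaining: P1:{C,D,E} P2:{P,Q,S}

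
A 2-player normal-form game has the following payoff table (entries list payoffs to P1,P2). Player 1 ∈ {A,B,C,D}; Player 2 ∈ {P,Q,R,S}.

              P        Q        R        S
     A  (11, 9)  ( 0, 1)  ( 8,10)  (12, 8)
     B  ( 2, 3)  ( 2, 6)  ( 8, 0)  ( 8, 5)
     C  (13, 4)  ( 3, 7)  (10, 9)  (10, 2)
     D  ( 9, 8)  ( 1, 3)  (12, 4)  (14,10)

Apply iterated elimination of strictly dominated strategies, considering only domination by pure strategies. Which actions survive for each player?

P1 drop B (C beats it: P:13>2 Q:3>2 R:10>8 S:10>8)
P2 drop Q (R beats it: A:10>1 C:9>7 D:4>3)
P1→{A,C,D} P2→{P,R,S}

IESDS → P1:{A,C,D} P2:{P,R,S}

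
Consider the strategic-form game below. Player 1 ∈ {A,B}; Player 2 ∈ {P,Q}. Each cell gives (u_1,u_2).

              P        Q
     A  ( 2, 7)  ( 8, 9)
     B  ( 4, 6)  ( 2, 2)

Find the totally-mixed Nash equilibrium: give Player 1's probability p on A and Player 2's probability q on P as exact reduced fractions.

P1 mixes 2/3 on A; P2 mixes 3/4 on P

P1 indiff ⇒ q·2+(1-q)·8 = q·4+(1-q)·2 ⇒ q(-2) = (1-q)(-6) ⇒ q = 3/4
P2 indiff ⇒ p·7+(1-p)·6 = p·9+(1-p)·2 ⇒ p(-2) = (1-p)(-4) ⇒ p = 2/3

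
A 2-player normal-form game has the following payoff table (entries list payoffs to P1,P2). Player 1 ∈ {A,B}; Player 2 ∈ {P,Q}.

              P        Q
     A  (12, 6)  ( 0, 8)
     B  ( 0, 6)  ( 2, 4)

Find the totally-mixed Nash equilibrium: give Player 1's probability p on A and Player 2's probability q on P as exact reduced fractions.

P1 indiff ⇒ q·12+(1-q)·0 = q·0+(1-q)·2 ⇒ q(12) = (1-q)(2) ⇒ q = 1/7
P2 indiff ⇒ p·6+(1-p)·6 = p·8+(1-p)·4 ⇒ p(-2) = (1-p)(-2) ⇒ p = 1/2

p=1/2, q=1/7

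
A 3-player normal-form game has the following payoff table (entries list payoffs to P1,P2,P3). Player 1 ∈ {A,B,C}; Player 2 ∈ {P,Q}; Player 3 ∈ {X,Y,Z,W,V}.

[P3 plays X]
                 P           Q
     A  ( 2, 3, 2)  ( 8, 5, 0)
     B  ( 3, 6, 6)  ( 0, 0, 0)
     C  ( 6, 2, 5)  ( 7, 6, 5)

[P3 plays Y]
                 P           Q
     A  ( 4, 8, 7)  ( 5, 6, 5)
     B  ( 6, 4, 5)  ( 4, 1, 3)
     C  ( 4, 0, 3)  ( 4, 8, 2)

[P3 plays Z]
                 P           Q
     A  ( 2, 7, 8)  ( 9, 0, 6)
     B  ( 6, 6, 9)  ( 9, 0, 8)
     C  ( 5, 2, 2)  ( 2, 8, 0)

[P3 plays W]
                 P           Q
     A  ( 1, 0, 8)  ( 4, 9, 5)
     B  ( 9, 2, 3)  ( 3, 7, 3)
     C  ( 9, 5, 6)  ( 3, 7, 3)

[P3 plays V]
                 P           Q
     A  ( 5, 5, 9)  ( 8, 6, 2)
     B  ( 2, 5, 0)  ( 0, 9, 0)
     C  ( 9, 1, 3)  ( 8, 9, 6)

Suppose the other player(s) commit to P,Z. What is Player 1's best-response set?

u_1(A vs P,Z) = 2
u_1(B vs P,Z) = 6
u_1(C vs P,Z) = 5
max payoff 6 at {B}

P1 best: {B}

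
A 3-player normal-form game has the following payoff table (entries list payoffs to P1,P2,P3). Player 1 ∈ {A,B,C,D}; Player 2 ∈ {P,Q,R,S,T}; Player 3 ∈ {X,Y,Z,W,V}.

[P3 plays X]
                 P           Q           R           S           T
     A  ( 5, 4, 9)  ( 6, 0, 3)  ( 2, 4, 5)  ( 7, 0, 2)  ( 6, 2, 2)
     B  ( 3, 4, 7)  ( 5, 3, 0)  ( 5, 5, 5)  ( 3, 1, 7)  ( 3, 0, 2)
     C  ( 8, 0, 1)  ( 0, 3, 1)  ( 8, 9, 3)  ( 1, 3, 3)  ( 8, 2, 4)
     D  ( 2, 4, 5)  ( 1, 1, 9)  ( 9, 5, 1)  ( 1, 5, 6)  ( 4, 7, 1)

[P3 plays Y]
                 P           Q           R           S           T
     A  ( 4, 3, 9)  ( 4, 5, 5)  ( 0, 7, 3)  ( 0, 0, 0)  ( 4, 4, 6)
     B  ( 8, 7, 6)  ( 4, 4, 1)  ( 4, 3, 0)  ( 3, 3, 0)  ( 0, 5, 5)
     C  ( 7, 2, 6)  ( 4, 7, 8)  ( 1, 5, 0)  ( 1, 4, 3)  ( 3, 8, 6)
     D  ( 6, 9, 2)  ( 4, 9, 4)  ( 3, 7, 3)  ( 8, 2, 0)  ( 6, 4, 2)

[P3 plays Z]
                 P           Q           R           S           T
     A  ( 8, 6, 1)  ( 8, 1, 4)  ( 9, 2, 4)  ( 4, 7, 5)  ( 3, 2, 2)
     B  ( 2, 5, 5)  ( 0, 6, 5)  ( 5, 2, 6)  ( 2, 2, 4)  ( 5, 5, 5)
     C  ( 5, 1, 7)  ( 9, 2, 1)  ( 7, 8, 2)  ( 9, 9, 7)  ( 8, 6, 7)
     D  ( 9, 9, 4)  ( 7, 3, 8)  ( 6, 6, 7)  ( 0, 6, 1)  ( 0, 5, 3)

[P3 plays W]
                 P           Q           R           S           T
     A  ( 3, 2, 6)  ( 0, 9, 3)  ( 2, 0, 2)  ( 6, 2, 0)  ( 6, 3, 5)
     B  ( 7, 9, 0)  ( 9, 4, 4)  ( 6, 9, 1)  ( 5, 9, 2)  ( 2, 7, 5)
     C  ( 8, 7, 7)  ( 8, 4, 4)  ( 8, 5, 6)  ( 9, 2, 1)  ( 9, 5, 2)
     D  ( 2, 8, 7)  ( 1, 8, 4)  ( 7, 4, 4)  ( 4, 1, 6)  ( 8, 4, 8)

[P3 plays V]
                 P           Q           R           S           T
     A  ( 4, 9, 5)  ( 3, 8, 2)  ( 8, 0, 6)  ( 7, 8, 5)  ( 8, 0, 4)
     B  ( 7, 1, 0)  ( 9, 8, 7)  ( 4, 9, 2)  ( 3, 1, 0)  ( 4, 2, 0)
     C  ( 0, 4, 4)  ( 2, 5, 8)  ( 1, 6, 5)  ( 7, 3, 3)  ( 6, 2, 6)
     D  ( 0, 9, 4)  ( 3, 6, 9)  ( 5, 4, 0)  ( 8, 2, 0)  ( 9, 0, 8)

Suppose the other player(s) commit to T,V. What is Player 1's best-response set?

u_1(A vs T,V) = 8
u_1(B vs T,V) = 4
u_1(C vs T,V) = 6
u_1(D vs T,V) = 9
max payoff 9 at {D}

P1 best: {D}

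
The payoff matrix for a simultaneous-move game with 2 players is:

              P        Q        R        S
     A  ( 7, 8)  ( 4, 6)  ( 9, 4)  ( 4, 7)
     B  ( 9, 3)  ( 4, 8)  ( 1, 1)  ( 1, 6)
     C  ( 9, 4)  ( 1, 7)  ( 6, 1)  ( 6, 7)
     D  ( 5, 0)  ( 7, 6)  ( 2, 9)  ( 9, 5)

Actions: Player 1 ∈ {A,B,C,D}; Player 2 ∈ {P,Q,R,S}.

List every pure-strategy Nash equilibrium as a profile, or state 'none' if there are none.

No pure NE.

(A,P): not NE [P1→C gives 9>7]
(A,Q): not NE [P1→D gives 7>4; P2→P gives 8>6]
(A,R): not NE [P2→P gives 8>4]
(A,S): not NE [P1→D gives 9>4; P2→P gives 8>7]
(B,P): not NE [P2→Q gives 8>3]
(B,Q): not NE [P1→D gives 7>4]
(B,R): not NE [P1→A gives 9>1; P2→Q gives 8>1]
(B,S): not NE [P1→D gives 9>1; P2→Q gives 8>6]
(C,P): not NE [P2→S gives 7>4]
(C,Q): not NE [P1→D gives 7>1]
(C,R): not NE [P1→A gives 9>6; P2→S gives 7>1]
(C,S): not NE [P1→D gives 9>6]
(D,P): not NE [P1→C gives 9>5; P2→R gives 9>0]
(D,Q): not NE [P2→R gives 9>6]
(D,R): not NE [P1→A gives 9>2]
(D,S): not NE [P2→R gives 9>5]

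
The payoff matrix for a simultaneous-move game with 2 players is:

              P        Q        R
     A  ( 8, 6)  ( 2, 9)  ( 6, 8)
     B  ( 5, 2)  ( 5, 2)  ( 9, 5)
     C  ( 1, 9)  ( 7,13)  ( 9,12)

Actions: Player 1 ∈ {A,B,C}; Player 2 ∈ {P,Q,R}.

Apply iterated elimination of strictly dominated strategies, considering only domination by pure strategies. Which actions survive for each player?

P2 drop P (R beats it: A:8>6 B:5>2 C:12>9)
P1 drop A (B beats it: Q:5>2 R:9>6)
P1→{B,C} P2→{Q,R}

IESDS → P1:{B,C} P2:{Q,R}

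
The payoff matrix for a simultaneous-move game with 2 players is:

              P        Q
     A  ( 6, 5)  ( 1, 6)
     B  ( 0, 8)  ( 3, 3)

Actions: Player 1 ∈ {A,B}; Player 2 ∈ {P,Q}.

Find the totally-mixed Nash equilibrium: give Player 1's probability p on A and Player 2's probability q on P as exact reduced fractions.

P1 indiff ⇒ q·6+(1-q)·1 = q·0+(1-q)·3 ⇒ q(6) = (1-q)(2) ⇒ q = 1/4
P2 indiff ⇒ p·5+(1-p)·8 = p·6+(1-p)·3 ⇒ p(-1) = (1-p)(-5) ⇒ p = 5/6

(p,q) = (5/6, 1/4)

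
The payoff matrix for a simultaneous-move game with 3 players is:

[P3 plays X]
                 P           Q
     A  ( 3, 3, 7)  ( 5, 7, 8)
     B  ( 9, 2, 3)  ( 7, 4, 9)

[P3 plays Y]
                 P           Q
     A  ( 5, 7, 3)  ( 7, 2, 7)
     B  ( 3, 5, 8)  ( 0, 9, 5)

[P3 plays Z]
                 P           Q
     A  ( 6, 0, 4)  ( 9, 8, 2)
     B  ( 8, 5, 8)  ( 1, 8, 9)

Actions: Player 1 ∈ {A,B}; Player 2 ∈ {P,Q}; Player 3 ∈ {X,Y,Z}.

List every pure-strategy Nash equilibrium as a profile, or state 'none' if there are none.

NE set: (B,Q,X)

(A,P,X): not NE [P1→B gives 9>3; P2→Q gives 7>3]
(A,P,Y): not NE [P3→X gives 7>3]
(A,P,Z): not NE [P1→B gives 8>6; P2→Q gives 8>0; P3→X gives 7>4]
(A,Q,X): not NE [P1→B gives 7>5]
(A,Q,Y): not NE [P2→P gives 7>2; P3→X gives 8>7]
(A,Q,Z): not NE [P3→X gives 8>2]
(B,P,X): not NE [P2→Q gives 4>2; P3→Z gives 8>3]
(B,P,Y): not NE [P1→A gives 5>3; P2→Q gives 9>5]
(B,P,Z): not NE [P2→Q gives 8>5]
(B,Q,X): NE
(B,Q,Y): not NE [P1→A gives 7>0; P3→Z gives 9>5]
(B,Q,Z): not NE [P1→A gives 9>1]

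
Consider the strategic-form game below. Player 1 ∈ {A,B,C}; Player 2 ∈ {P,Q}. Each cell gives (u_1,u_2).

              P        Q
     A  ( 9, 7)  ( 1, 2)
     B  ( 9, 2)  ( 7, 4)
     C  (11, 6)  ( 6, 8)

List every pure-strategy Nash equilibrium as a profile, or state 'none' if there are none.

(A,P): not NE [P1→C gives 11>9]
(A,Q): not NE [P1→B gives 7>1; P2→P gives 7>2]
(B,P): not NE [P1→C gives 11>9; P2→Q gives 4>2]
(B,Q): NE
(C,P): not NE [P2→Q gives 8>6]
(C,Q): not NE [P1→B gives 7>6]

NE set: (B,Q)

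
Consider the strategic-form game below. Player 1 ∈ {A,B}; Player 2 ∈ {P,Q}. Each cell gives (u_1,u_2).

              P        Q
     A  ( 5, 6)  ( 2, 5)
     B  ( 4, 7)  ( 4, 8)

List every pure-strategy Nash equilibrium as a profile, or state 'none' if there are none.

(A,P): NE
(A,Q): not NE [P1→B gives 4>2; P2→P gives 6>5]
(B,P): not NE [P1→A gives 5>4; P2→Q gives 8>7]
(B,Q): NE

Nash profiles: (A,P), (B,Q)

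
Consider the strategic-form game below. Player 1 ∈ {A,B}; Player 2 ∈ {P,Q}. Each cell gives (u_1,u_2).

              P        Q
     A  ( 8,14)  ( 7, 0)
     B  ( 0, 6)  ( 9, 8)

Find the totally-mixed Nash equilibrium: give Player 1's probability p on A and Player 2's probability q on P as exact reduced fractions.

P1 indiff ⇒ q·8+(1-q)·7 = q·0+(1-q)·9 ⇒ q(8) = (1-q)(2) ⇒ q = 1/5
P2 indiff ⇒ p·14+(1-p)·6 = p·0+(1-p)·8 ⇒ p(14) = (1-p)(2) ⇒ p = 1/8

(p,q) = (1/8, 1/5)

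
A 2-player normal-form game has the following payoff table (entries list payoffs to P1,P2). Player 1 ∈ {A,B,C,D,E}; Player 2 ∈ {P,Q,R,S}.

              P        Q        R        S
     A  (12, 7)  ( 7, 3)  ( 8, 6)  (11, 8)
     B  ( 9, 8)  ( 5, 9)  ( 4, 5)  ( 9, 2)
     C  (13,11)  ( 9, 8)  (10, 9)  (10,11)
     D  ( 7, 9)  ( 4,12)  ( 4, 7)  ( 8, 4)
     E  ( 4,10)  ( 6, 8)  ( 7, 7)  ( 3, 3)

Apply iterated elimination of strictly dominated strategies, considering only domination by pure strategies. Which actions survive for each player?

P1 drop B (A beats it: P:12>9 Q:7>5 R:8>4 S:11>9)
P1 drop D (A beats it: P:12>7 Q:7>4 R:8>4 S:11>8)
P1 drop E (A beats it: P:12>4 Q:7>6 R:8>7 S:11>3)
P2 drop Q (P beats it: A:7>3 C:11>8)
P2 drop R (P beats it: A:7>6 C:11>9)
P1→{A,C} P2→{P,S}

IESDS → P1:{A,C} P2:{P,S}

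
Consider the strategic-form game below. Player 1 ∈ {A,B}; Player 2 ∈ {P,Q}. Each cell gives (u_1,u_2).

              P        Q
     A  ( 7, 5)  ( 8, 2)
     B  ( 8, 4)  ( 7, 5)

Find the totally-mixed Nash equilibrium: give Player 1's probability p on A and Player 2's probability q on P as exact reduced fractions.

P1 indiff ⇒ q·7+(1-q)·8 = q·8+(1-q)·7 ⇒ q(-1) = (1-q)(-1) ⇒ q = 1/2
P2 indiff ⇒ p·5+(1-p)·4 = p·2+(1-p)·5 ⇒ p(3) = (1-p)(1) ⇒ p = 1/4

P1 mixes 1/4 on A; P2 mixes 1/2 on P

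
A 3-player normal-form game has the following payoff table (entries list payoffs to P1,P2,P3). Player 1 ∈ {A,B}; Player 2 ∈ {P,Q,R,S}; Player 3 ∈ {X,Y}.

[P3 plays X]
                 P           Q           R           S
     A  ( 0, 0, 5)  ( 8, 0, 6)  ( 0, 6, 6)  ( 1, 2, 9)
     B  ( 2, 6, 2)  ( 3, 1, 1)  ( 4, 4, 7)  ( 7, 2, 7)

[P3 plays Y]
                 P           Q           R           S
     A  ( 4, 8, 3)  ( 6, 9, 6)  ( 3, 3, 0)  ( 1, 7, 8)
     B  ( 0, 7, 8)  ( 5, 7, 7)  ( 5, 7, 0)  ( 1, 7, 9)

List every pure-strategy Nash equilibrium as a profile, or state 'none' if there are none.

NE set: (A,Q,Y), (B,S,Y)

(A,P,X): not NE [P1→B gives 2>0; P2→R gives 6>0]
(A,P,Y): not NE [P2→Q gives 9>8; P3→X gives 5>3]
(A,Q,X): not NE [P2→R gives 6>0]
(A,Q,Y): NE
(A,R,X): not NE [P1→B gives 4>0]
(A,R,Y): not NE [P1→B gives 5>3; P2→Q gives 9>3; P3→X gives 6>0]
(A,S,X): not NE [P1→B gives 7>1; P2→R gives 6>2]
(A,S,Y): not NE [P2→Q gives 9>7; P3→X gives 9>8]
(B,P,X): not NE [P3→Y gives 8>2]
(B,P,Y): not NE [P1→A gives 4>0]
(B,Q,X): not NE [P1→A gives 8>3; P2→P gives 6>1; P3→Y gives 7>1]
(B,Q,Y): not NE [P1→A gives 6>5]
(B,R,X): not NE [P2→P gives 6>4]
(B,R,Y): not NE [P3→X gives 7>0]
(B,S,X): not NE [P2→P gives 6>2; P3→Y gives 9>7]
(B,S,Y): NE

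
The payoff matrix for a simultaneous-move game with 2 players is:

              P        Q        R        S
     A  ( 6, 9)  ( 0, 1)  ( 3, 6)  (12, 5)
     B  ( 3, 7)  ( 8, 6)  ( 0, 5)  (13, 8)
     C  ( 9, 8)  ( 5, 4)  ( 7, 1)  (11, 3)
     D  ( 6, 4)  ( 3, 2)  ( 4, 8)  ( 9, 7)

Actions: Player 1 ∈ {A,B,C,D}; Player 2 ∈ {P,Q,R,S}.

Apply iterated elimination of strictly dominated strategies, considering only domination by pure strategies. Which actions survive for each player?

P1 drop D (C beats it: P:9>6 Q:5>3 R:7>4 S:11>9)
P2 drop Q (P beats it: A:9>1 B:7>6 C:8>4)
P2 drop R (P beats it: A:9>6 B:7>5 C:8>1)
P1→{A,B,C} P2→{P,S}

IESDS → P1:{A,B,C} P2:{P,S}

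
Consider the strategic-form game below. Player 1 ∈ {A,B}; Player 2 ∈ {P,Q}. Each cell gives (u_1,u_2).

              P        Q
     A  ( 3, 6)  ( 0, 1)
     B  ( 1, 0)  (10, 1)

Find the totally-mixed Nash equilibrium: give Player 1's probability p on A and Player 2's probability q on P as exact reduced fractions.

p=1/6, q=5/6

P1 indiff ⇒ q·3+(1-q)·0 = q·1+(1-q)·10 ⇒ q(2) = (1-q)(10) ⇒ q = 5/6
P2 indiff ⇒ p·6+(1-p)·0 = p·1+(1-p)·1 ⇒ p(5) = (1-p)(1) ⇒ p = 1/6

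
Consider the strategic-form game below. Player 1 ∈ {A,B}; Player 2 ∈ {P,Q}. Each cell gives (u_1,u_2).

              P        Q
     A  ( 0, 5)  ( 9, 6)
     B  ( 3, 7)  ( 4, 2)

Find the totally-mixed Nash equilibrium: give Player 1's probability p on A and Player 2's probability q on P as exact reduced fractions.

P1 indiff ⇒ q·0+(1-q)·9 = q·3+(1-q)·4 ⇒ q(-3) = (1-q)(-5) ⇒ q = 5/8
P2 indiff ⇒ p·5+(1-p)·7 = p·6+(1-p)·2 ⇒ p(-1) = (1-p)(-5) ⇒ p = 5/6

(p,q) = (5/6, 5/8)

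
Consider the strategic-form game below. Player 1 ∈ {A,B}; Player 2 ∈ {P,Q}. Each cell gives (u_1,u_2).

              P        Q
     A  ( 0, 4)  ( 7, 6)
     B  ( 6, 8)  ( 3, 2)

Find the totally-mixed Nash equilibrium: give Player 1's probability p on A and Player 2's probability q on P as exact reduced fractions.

p=3/4, q=2/5

P1 indiff ⇒ q·0+(1-q)·7 = q·6+(1-q)·3 ⇒ q(-6) = (1-q)(-4) ⇒ q = 2/5
P2 indiff ⇒ p·4+(1-p)·8 = p·6+(1-p)·2 ⇒ p(-2) = (1-p)(-6) ⇒ p = 3/4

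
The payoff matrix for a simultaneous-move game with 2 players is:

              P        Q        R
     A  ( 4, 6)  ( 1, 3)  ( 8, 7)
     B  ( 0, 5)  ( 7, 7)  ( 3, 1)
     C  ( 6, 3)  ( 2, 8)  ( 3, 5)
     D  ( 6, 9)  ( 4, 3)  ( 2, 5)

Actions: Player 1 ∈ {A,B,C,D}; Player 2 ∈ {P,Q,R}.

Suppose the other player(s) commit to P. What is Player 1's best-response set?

u_1(A vs P) = 4
u_1(B vs P) = 0
u_1(C vs P) = 6
u_1(D vs P) = 6
max payoff 6 at {C,D}

argmax u_1 = {C,D}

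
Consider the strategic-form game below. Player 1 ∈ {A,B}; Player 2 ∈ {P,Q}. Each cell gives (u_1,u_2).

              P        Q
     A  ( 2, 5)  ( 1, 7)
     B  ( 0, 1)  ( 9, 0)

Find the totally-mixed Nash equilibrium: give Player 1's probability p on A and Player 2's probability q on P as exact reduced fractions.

P1 indiff ⇒ q·2+(1-q)·1 = q·0+(1-q)·9 ⇒ q(2) = (1-q)(8) ⇒ q = 4/5
P2 indiff ⇒ p·5+(1-p)·1 = p·7+(1-p)·0 ⇒ p(-2) = (1-p)(-1) ⇒ p = 1/3

P1 mixes 1/3 on A; P2 mixes 4/5 on P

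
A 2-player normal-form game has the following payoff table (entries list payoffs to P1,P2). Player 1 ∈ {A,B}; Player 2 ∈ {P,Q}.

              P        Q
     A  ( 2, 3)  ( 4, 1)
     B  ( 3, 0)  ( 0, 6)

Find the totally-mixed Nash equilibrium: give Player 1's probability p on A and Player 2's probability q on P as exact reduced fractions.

p=3/4, q=4/5

P1 indiff ⇒ q·2+(1-q)·4 = q·3+(1-q)·0 ⇒ q(-1) = (1-q)(-4) ⇒ q = 4/5
P2 indiff ⇒ p·3+(1-p)·0 = p·1+(1-p)·6 ⇒ p(2) = (1-p)(6) ⇒ p = 3/4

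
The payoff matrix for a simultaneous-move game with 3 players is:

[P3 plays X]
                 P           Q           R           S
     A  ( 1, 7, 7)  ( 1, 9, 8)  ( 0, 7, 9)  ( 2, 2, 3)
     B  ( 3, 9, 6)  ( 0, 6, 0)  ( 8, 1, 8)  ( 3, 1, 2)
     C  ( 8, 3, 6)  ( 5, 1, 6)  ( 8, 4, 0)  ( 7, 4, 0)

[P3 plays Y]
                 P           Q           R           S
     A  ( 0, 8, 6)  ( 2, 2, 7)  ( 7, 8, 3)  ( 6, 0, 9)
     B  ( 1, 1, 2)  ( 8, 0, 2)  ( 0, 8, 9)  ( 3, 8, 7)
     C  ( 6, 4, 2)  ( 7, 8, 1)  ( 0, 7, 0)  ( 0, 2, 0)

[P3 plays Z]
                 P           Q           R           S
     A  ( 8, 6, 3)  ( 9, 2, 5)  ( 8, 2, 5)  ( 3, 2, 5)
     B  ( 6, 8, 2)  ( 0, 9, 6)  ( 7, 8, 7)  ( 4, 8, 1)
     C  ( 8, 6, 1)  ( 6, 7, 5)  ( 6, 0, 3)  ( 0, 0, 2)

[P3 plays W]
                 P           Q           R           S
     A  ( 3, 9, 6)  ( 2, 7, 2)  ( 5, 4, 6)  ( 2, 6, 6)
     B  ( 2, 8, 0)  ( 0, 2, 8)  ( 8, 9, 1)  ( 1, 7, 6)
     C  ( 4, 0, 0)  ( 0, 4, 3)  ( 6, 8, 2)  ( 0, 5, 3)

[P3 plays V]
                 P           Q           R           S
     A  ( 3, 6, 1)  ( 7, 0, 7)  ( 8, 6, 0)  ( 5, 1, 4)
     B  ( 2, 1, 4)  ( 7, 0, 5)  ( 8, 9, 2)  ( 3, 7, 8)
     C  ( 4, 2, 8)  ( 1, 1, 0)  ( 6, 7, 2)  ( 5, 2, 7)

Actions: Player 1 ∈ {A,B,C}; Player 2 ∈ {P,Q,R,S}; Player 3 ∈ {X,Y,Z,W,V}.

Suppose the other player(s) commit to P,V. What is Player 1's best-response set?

u_1(A vs P,V) = 3
u_1(B vs P,V) = 2
u_1(C vs P,V) = 4
max payoff 4 at {C}

argmax u_1 = {C}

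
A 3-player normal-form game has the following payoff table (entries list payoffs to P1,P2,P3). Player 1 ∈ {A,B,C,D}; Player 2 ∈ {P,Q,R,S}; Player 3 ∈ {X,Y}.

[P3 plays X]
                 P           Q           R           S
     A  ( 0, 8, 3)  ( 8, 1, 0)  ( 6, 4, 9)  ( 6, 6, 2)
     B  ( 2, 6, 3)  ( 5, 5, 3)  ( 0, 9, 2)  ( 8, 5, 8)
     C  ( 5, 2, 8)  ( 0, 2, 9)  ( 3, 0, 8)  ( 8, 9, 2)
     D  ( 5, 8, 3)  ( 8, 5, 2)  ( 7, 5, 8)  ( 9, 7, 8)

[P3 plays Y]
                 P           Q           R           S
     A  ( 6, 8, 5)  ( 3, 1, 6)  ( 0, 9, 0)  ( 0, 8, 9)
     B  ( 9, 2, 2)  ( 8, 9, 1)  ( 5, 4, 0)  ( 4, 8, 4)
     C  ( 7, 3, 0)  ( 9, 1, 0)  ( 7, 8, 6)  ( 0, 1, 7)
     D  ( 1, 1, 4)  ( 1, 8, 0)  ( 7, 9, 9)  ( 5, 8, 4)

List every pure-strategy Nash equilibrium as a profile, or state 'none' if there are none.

(A,P,X): not NE [P1→D gives 5>0; P3→Y gives 5>3]
(A,P,Y): not NE [P1→B gives 9>6; P2→R gives 9>8]
(A,Q,X): not NE [P2→P gives 8>1; P3→Y gives 6>0]
(A,Q,Y): not NE [P1→C gives 9>3; P2→R gives 9>1]
(A,R,X): not NE [P1→D gives 7>6; P2→P gives 8>4]
(A,R,Y): not NE [P1→D gives 7>0; P3→X gives 9>0]
(A,S,X): not NE [P1→D gives 9>6; P2→P gives 8>6; P3→Y gives 9>2]
(A,S,Y): not NE [P1→D gives 5>0; P2→R gives 9>8]
(B,P,X): not NE [P1→D gives 5>2; P2→R gives 9>6]
(B,P,Y): not NE [P2→Q gives 9>2; P3→X gives 3>2]
(B,Q,X): not NE [P1→D gives 8>5; P2→R gives 9>5]
(B,Q,Y): not NE [P1→C gives 9>8; P3→X gives 3>1]
(B,R,X): not NE [P1→D gives 7>0]
(B,R,Y): not NE [P1→D gives 7>5; P2→Q gives 9>4; P3→X gives 2>0]
(B,S,X): not NE [P1→D gives 9>8; P2→R gives 9>5]
(B,S,Y): not NE [P1→D gives 5>4; P2→Q gives 9>8; P3→X gives 8>4]
(C,P,X): not NE [P2→S gives 9>2]
(C,P,Y): not NE [P1→B gives 9>7; P2→R gives 8>3; P3→X gives 8>0]
(C,Q,X): not NE [P1→D gives 8>0; P2→S gives 9>2]
(C,Q,Y): not NE [P2→R gives 8>1; P3→X gives 9>0]
(C,R,X): not NE [P1→D gives 7>3; P2→S gives 9>0]
(C,R,Y): not NE [P3→X gives 8>6]
(C,S,X): not NE [P1→D gives 9>8; P3→Y gives 7>2]
(C,S,Y): not NE [P1→D gives 5>0; P2→R gives 8>1]
(D,P,X): not NE [P3→Y gives 4>3]
(D,P,Y): not NE [P1→B gives 9>1; P2→R gives 9>1]
(D,Q,X): not NE [P2→P gives 8>5]
(D,Q,Y): not NE [P1→C gives 9>1; P2→R gives 9>8; P3→X gives 2>0]
(D,R,X): not NE [P2→P gives 8>5; P3→Y gives 9>8]
(D,R,Y): NE
(D,S,X): not NE [P2→P gives 8>7]
(D,S,Y): not NE [P2→R gives 9>8; P3→X gives 8>4]

Nash profiles: (D,R,Y)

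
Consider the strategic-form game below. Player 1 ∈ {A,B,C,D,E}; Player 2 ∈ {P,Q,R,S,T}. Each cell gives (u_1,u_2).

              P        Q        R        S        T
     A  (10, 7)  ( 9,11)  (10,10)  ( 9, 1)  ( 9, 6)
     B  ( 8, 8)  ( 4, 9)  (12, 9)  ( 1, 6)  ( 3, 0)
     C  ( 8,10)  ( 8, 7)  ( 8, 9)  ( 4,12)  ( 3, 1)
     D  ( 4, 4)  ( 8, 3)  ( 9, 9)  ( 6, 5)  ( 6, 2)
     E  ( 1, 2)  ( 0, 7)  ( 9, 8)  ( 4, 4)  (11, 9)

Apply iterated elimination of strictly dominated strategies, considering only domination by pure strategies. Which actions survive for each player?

Remaining: P1:{A,B,E} P2:{Q,R,T}

P1 drop C (A beats it: P:10>8 Q:9>8 R:10>8 S:9>4 T:9>3)
P1 drop D (A beats it: P:10>4 Q:9>8 R:10>9 S:9>6 T:9>6)
P2 drop P (Q beats it: A:11>7 B:9>8 E:7>2)
P2 drop S (Q beats it: A:11>1 B:9>6 E:7>4)
P1→{A,B,E} P2→{Q,R,T}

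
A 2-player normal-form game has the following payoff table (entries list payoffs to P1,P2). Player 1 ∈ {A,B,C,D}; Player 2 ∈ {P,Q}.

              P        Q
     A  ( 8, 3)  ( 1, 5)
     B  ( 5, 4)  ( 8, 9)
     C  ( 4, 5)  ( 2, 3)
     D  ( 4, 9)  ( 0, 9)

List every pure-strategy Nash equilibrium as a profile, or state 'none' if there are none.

NE set: (B,Q)

(A,P): not NE [P2→Q gives 5>3]
(A,Q): not NE [P1→B gives 8>1]
(B,P): not NE [P1→A gives 8>5; P2→Q gives 9>4]
(B,Q): NE
(C,P): not NE [P1→A gives 8>4]
(C,Q): not NE [P1→B gives 8>2; P2→P gives 5>3]
(D,P): not NE [P1→A gives 8>4]
(D,Q): not NE [P1→B gives 8>0]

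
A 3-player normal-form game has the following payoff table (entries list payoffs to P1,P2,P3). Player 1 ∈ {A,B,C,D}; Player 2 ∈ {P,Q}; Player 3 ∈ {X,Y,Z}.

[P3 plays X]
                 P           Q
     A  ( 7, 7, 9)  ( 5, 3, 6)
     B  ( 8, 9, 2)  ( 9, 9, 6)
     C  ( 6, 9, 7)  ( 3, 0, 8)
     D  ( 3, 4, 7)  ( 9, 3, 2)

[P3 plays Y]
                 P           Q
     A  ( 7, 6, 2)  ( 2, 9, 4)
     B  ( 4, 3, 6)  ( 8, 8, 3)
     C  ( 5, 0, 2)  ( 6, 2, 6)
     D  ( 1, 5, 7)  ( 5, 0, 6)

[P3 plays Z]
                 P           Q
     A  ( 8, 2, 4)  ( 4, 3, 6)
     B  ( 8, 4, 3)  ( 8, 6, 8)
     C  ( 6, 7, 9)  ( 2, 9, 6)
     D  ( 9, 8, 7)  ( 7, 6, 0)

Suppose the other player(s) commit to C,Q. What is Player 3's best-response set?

u_3(X vs C,Q) = 8
u_3(Y vs C,Q) = 6
u_3(Z vs C,Q) = 6
max payoff 8 at {X}

argmax u_3 = {X}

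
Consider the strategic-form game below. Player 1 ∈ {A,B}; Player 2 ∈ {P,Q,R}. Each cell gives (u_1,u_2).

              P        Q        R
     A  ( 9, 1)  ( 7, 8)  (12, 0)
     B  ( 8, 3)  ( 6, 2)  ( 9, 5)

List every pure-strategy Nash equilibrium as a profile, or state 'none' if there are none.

(A,P): not NE [P2→Q gives 8>1]
(A,Q): NE
(A,R): not NE [P2→Q gives 8>0]
(B,P): not NE [P1→A gives 9>8; P2→R gives 5>3]
(B,Q): not NE [P1→A gives 7>6; P2→R gives 5>2]
(B,R): not NE [P1→A gives 12>9]

NE set: (A,Q)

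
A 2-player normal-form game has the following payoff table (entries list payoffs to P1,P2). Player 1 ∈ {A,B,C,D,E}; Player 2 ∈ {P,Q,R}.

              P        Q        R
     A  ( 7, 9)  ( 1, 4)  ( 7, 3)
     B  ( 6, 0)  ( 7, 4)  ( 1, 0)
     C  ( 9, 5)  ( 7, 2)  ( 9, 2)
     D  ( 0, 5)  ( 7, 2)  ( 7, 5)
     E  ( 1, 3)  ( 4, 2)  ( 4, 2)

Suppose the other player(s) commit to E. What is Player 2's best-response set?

u_2(P vs E) = 3
u_2(Q vs E) = 2
u_2(R vs E) = 2
max payoff 3 at {P}

P2 best: {P}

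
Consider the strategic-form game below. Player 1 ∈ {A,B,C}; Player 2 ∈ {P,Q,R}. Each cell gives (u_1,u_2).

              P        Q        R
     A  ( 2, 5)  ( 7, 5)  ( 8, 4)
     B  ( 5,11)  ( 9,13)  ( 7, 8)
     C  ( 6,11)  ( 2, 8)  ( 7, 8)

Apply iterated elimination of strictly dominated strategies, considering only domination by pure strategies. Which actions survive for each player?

IESDS → P1:{B,C} P2:{P,Q}

P2 drop R (P beats it: A:5>4 B:11>8 C:11>8)
P1 drop A (B beats it: P:5>2 Q:9>7)
P1→{B,C} P2→{P,Q}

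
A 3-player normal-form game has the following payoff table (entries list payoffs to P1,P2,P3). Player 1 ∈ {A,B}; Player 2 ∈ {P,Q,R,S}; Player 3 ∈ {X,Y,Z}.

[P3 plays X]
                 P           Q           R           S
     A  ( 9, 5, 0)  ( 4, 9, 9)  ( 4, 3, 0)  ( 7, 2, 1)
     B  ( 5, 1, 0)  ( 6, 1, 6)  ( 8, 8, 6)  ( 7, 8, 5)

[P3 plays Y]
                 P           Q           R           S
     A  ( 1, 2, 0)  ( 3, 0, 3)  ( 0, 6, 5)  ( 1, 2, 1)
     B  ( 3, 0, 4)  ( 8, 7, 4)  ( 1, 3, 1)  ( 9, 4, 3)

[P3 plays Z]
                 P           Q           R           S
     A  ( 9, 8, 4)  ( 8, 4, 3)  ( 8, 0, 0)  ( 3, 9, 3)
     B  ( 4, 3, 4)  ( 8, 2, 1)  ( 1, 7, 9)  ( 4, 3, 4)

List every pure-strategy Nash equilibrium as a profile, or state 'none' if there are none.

NE set: (B,S,X)

(A,P,X): not NE [P2→Q gives 9>5; P3→Z gives 4>0]
(A,P,Y): not NE [P1→B gives 3>1; P2→R gives 6>2; P3→Z gives 4>0]
(A,P,Z): not NE [P2→S gives 9>8]
(A,Q,X): not NE [P1→B gives 6>4]
(A,Q,Y): not NE [P1→B gives 8>3; P2→R gives 6>0; P3→X gives 9>3]
(A,Q,Z): not NE [P2→S gives 9>4; P3→X gives 9>3]
(A,R,X): not NE [P1→B gives 8>4; P2→Q gives 9>3; P3→Y gives 5>0]
(A,R,Y): not NE [P1→B gives 1>0]
(A,R,Z): not NE [P2→S gives 9>0; P3→Y gives 5>0]
(A,S,X): not NE [P2→Q gives 9>2; P3→Z gives 3>1]
(A,S,Y): not NE [P1→B gives 9>1; P2→R gives 6>2; P3→Z gives 3>1]
(A,S,Z): not NE [P1→B gives 4>3]
(B,P,X): not NE [P1→A gives 9>5; P2→S gives 8>1; P3→Z gives 4>0]
(B,P,Y): not NE [P2→Q gives 7>0]
(B,P,Z): not NE [P1→A gives 9>4; P2→R gives 7>3]
(B,Q,X): not NE [P2→S gives 8>1]
(B,Q,Y): not NE [P3→X gives 6>4]
(B,Q,Z): not NE [P2→R gives 7>2; P3→X gives 6>1]
(B,R,X): not NE [P3→Z gives 9>6]
(B,R,Y): not NE [P2→Q gives 7>3; P3→Z gives 9>1]
(B,R,Z): not NE [P1→A gives 8>1]
(B,S,X): NE
(B,S,Y): not NE [P2→Q gives 7>4; P3→X gives 5>3]
(B,S,Z): not NE [P2→R gives 7>3; P3→X gives 5>4]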